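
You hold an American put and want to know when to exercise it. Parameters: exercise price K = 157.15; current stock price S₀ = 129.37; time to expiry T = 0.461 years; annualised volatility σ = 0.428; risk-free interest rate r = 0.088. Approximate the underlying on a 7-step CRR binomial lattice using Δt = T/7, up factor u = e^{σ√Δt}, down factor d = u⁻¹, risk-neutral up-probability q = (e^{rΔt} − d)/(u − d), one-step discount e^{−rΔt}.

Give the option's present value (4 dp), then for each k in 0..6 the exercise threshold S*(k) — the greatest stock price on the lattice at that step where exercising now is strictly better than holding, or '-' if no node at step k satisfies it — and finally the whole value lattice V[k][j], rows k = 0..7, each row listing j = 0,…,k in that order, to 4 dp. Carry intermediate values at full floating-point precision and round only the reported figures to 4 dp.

params: Δt=0.06586 u=1.11610 d=0.89598 q=0.49897 e^(-rΔt)=0.99422
t_7 payoffs: 97.1812 82.4488 64.0971 41.2369 12.7608 0.0000 0.0000 0.0000
t_6: node(6,0) S=66.9308 payoff=90.2192 vs cont=89.3110 → 90.2192 [stop]  node(6,1) S=83.3736 payoff=73.7764 vs cont=72.8683 → 73.7764 [stop]  node(6,2) S=103.8559 payoff=53.2941 vs cont=52.3860 → 53.2941 [stop]  node(6,3) S=129.3700 payoff=27.7800 vs cont=26.8719 → 27.7800 [stop]  node(6,4) S=161.1521 payoff=0.0000 vs cont=6.3565 → 6.3565 [wait]  node(6,5) S=200.7421 payoff=0.0000 vs cont=0.0000 → 0.0000 [wait]  node(6,6) S=250.0581 payoff=0.0000 vs cont=0.0000 → 0.0000 [wait]  ⇒ S*(6)=129.3700
t_5: node(5,0) S=74.7012 payoff=82.4488 vs cont=81.5407 → 82.4488 [stop]  node(5,1) S=93.0529 payoff=64.0971 vs cont=63.1890 → 64.0971 [stop]  node(5,2) S=115.9131 payoff=41.2369 vs cont=40.3288 → 41.2369 [stop]  node(5,3) S=144.3892 payoff=12.7608 vs cont=16.9915 → 16.9915 [wait]  node(5,4) S=179.8611 payoff=0.0000 vs cont=3.1664 → 3.1664 [wait]  node(5,5) S=224.0473 payoff=0.0000 vs cont=0.0000 → 0.0000 [wait]  ⇒ S*(5)=115.9131
t_4: node(4,0) S=83.3736 payoff=73.7764 vs cont=72.8683 → 73.7764 [stop]  node(4,1) S=103.8559 payoff=53.2941 vs cont=52.3860 → 53.2941 [stop]  node(4,2) S=129.3700 payoff=27.7800 vs cont=28.9707 → 28.9707 [wait]  node(4,3) S=161.1521 payoff=0.0000 vs cont=10.0348 → 10.0348 [wait]  node(4,4) S=200.7421 payoff=0.0000 vs cont=1.5773 → 1.5773 [wait]  ⇒ S*(4)=103.8559
t_3: node(3,0) S=93.0529 payoff=64.0971 vs cont=63.1890 → 64.0971 [stop]  node(3,1) S=115.9131 payoff=41.2369 vs cont=40.9195 → 41.2369 [stop]  node(3,2) S=144.3892 payoff=12.7608 vs cont=19.4094 → 19.4094 [wait]  node(3,3) S=179.8611 payoff=0.0000 vs cont=5.7811 → 5.7811 [wait]  ⇒ S*(3)=115.9131
t_2: node(2,0) S=103.8559 payoff=53.2941 vs cont=52.3860 → 53.2941 [stop]  node(2,1) S=129.3700 payoff=27.7800 vs cont=30.1702 → 30.1702 [wait]  node(2,2) S=161.1521 payoff=0.0000 vs cont=12.5363 → 12.5363 [wait]  ⇒ S*(2)=103.8559
t_1: node(1,0) S=115.9131 payoff=41.2369 vs cont=41.5146 → 41.5146 [wait]  node(1,1) S=144.3892 payoff=12.7608 vs cont=21.2479 → 21.2479 [wait]  ⇒ S*(1)=-
t_0: node(0,0) S=129.3700 payoff=27.7800 vs cont=31.2205 → 31.2205 [wait]  ⇒ S*(0)=-

price = 31.2205
boundary = - - 103.8559 115.9131 103.8559 115.9131 129.3700
tree:
31.2205
41.5146 21.2479
53.2941 30.1702 12.5363
64.0971 41.2369 19.4094 5.7811
73.7764 53.2941 28.9707 10.0348 1.5773
82.4488 64.0971 41.2369 16.9915 3.1664 0.0000
90.2192 73.7764 53.2941 27.7800 6.3565 0.0000 0.0000
97.1812 82.4488 64.0971 41.2369 12.7608 0.0000 0.0000 0.0000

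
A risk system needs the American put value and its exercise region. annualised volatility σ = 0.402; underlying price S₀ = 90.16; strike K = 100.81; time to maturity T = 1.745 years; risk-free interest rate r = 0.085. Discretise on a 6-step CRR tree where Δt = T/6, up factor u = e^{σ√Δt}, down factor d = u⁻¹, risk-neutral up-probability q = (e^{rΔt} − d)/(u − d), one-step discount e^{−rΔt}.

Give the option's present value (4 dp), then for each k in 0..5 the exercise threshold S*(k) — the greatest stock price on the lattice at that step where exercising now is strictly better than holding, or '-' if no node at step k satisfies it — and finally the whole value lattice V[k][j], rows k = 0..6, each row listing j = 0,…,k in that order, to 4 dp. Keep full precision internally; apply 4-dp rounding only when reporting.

price = 19.8461
boundary = - - 58.4398 47.0496 58.4398 72.5874
tree:
19.8461
29.5005 11.3047
42.3702 18.2661 4.9965
53.7604 28.4911 9.0831 1.2119
62.9306 42.3702 16.2102 2.5008 0.0000
70.3134 53.7604 28.2226 5.1608 0.0000 0.0000
76.2574 62.9306 42.3702 10.6500 0.0000 0.0000 0.0000

Δt=0.29083, u=1.24209, d=0.80510, q=0.50329, disc=e^(-rΔt)=0.97558
k=6 terminal: V=max(K-S,0) → 76.2574 62.9306 42.3702 10.6500 0.0000 0.0000 0.0000
k=5: j=0 S=30.4966 intr=70.3134 cont=67.8519 V=70.3134[EX]; j=1 S=47.0496 intr=53.7604 cont=51.2988 V=53.7604[EX]; j=2 S=72.5874 intr=28.2226 cont=25.7610 V=28.2226[EX]; j=3 S=111.9867 intr=0.0000 cont=5.1608 V=5.1608[hold]; j=4 S=172.7714 intr=0.0000 cont=0.0000 V=0.0000[hold]; j=5 S=266.5490 intr=0.0000 cont=0.0000 V=0.0000[hold]  S*(5)=72.5874
k=4: j=0 S=37.8794 intr=62.9306 cont=60.4690 V=62.9306[EX]; j=1 S=58.4398 intr=42.3702 cont=39.9087 V=42.3702[EX]; j=2 S=90.1600 intr=10.6500 cont=16.2102 V=16.2102[hold]; j=3 S=139.0974 intr=0.0000 cont=2.5008 V=2.5008[hold]; j=4 S=214.5974 intr=0.0000 cont=0.0000 V=0.0000[hold]  S*(4)=58.4398
k=3: j=0 S=47.0496 intr=53.7604 cont=51.2988 V=53.7604[EX]; j=1 S=72.5874 intr=28.2226 cont=28.4911 V=28.4911[hold]; j=2 S=111.9867 intr=0.0000 cont=9.0831 V=9.0831[hold]; j=3 S=172.7714 intr=0.0000 cont=1.2119 V=1.2119[hold]  S*(3)=47.0496
k=2: j=0 S=58.4398 intr=42.3702 cont=40.0405 V=42.3702[EX]; j=1 S=90.1600 intr=10.6500 cont=18.2661 V=18.2661[hold]; j=2 S=139.0974 intr=0.0000 cont=4.9965 V=4.9965[hold]  S*(2)=58.4398
k=1: j=0 S=72.5874 intr=28.2226 cont=29.5005 V=29.5005[hold]; j=1 S=111.9867 intr=0.0000 cont=11.3047 V=11.3047[hold]  S*(1)=-
k=0: j=0 S=90.1600 intr=10.6500 cont=19.8461 V=19.8461[hold]  S*(0)=-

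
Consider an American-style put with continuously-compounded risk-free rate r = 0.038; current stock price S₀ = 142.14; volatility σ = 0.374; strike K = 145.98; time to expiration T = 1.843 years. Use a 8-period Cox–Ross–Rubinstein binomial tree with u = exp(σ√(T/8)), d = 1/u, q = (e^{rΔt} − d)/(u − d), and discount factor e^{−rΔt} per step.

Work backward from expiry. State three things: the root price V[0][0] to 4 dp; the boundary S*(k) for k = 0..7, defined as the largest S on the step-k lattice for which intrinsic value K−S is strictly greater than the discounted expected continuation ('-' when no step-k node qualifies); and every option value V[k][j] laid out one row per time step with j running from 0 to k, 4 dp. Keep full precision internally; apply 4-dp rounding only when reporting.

params: Δt=0.23037 u=1.19663 d=0.83568 q=0.47960 e^(-rΔt)=0.99128
t_8 payoffs: 112.1709 97.5678 76.6574 46.7151 3.8400 0.0000 0.0000 0.0000 0.0000
t_7: node(7,0) S=40.4570 payoff=105.5230 vs cont=104.2506 → 105.5230 [stop]  node(7,1) S=57.9315 payoff=88.0485 vs cont=86.7761 → 88.0485 [stop]  node(7,2) S=82.9536 payoff=63.0264 vs cont=61.7540 → 63.0264 [stop]  node(7,3) S=118.7835 payoff=27.1965 vs cont=25.9242 → 27.1965 [stop]  node(7,4) S=170.0892 payoff=0.0000 vs cont=1.9809 → 1.9809 [wait]  node(7,5) S=243.5551 payoff=0.0000 vs cont=0.0000 → 0.0000 [wait]  node(7,6) S=348.7529 payoff=0.0000 vs cont=0.0000 → 0.0000 [wait]  node(7,7) S=499.3885 payoff=0.0000 vs cont=0.0000 → 0.0000 [wait]  ⇒ S*(7)=118.7835
t_6: node(6,0) S=48.4122 payoff=97.5678 vs cont=96.2955 → 97.5678 [stop]  node(6,1) S=69.3226 payoff=76.6574 vs cont=75.3850 → 76.6574 [stop]  node(6,2) S=99.2649 payoff=46.7151 vs cont=45.4427 → 46.7151 [stop]  node(6,3) S=142.1400 payoff=3.8400 vs cont=14.9714 → 14.9714 [wait]  node(6,4) S=203.5340 payoff=0.0000 vs cont=1.0219 → 1.0219 [wait]  node(6,5) S=291.4456 payoff=0.0000 vs cont=0.0000 → 0.0000 [wait]  node(6,6) S=417.3287 payoff=0.0000 vs cont=0.0000 → 0.0000 [wait]  ⇒ S*(6)=99.2649
t_5: node(5,0) S=57.9315 payoff=88.0485 vs cont=86.7761 → 88.0485 [stop]  node(5,1) S=82.9536 payoff=63.0264 vs cont=61.7540 → 63.0264 [stop]  node(5,2) S=118.7835 payoff=27.1965 vs cont=31.2163 → 31.2163 [wait]  node(5,3) S=170.0892 payoff=0.0000 vs cont=8.2090 → 8.2090 [wait]  node(5,4) S=243.5551 payoff=0.0000 vs cont=0.5271 → 0.5271 [wait]  node(5,5) S=348.7529 payoff=0.0000 vs cont=0.0000 → 0.0000 [wait]  ⇒ S*(5)=82.9536
t_4: node(4,0) S=69.3226 payoff=76.6574 vs cont=75.3850 → 76.6574 [stop]  node(4,1) S=99.2649 payoff=46.7151 vs cont=47.3538 → 47.3538 [wait]  node(4,2) S=142.1400 payoff=3.8400 vs cont=20.0060 → 20.0060 [wait]  node(4,3) S=203.5340 payoff=0.0000 vs cont=4.4853 → 4.4853 [wait]  node(4,4) S=291.4456 payoff=0.0000 vs cont=0.2719 → 0.2719 [wait]  ⇒ S*(4)=69.3226
t_3: node(3,0) S=82.9536 payoff=63.0264 vs cont=62.0577 → 63.0264 [stop]  node(3,1) S=118.7835 payoff=27.1965 vs cont=33.9393 → 33.9393 [wait]  node(3,2) S=170.0892 payoff=0.0000 vs cont=12.4528 → 12.4528 [wait]  node(3,3) S=243.5551 payoff=0.0000 vs cont=2.4431 → 2.4431 [wait]  ⇒ S*(3)=82.9536
t_2: node(2,0) S=99.2649 payoff=46.7151 vs cont=48.6484 → 48.6484 [wait]  node(2,1) S=142.1400 payoff=3.8400 vs cont=23.4283 → 23.4283 [wait]  node(2,2) S=203.5340 payoff=0.0000 vs cont=7.5854 → 7.5854 [wait]  ⇒ S*(2)=-
t_1: node(1,0) S=118.7835 payoff=27.1965 vs cont=36.2342 → 36.2342 [wait]  node(1,1) S=170.0892 payoff=0.0000 vs cont=15.6921 → 15.6921 [wait]  ⇒ S*(1)=-
t_0: node(0,0) S=142.1400 payoff=3.8400 vs cont=26.1522 → 26.1522 [wait]  ⇒ S*(0)=-

price = 26.1522
boundary = - - - 82.9536 69.3226 82.9536 99.2649 118.7835
tree:
26.1522
36.2342 15.6921
48.6484 23.4283 7.5854
63.0264 33.9393 12.4528 2.4431
76.6574 47.3538 20.0060 4.4853 0.2719
88.0485 63.0264 31.2163 8.2090 0.5271 0.0000
97.5678 76.6574 46.7151 14.9714 1.0219 0.0000 0.0000
105.5230 88.0485 63.0264 27.1965 1.9809 0.0000 0.0000 0.0000
112.1709 97.5678 76.6574 46.7151 3.8400 0.0000 0.0000 0.0000 0.0000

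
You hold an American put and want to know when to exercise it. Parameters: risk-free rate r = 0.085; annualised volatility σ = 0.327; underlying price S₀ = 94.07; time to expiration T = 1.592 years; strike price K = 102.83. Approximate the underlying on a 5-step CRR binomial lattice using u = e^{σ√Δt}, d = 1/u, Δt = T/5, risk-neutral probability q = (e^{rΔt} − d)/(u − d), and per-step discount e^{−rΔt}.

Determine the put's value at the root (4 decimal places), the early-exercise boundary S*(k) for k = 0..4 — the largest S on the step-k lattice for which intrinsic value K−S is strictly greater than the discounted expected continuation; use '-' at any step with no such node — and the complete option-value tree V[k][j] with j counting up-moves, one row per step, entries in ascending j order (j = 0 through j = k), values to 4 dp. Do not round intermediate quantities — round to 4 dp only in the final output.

Δt=0.31840, u=1.20264, d=0.83151, q=0.52792, disc=e^(-rΔt)=0.97330
k=5 terminal: V=max(K-S,0) → 65.4379 48.7486 24.6102 0.0000 0.0000 0.0000
k=4: j=0 S=44.9691 intr=57.8609 cont=55.1153 V=57.8609[EX]; j=1 S=65.0403 intr=37.7897 cont=35.0440 V=37.7897[EX]; j=2 S=94.0700 intr=8.7600 cont=11.3078 V=11.3078[hold]; j=3 S=136.0567 intr=0.0000 cont=0.0000 V=0.0000[hold]; j=4 S=196.7834 intr=0.0000 cont=0.0000 V=0.0000[hold]  S*(4)=65.0403
k=3: j=0 S=54.0814 intr=48.7486 cont=46.0029 V=48.7486[EX]; j=1 S=78.2198 intr=24.6102 cont=23.1736 V=24.6102[EX]; j=2 S=113.1320 intr=0.0000 cont=5.1956 V=5.1956[hold]; j=3 S=163.6267 intr=0.0000 cont=0.0000 V=0.0000[hold]  S*(3)=78.2198
k=2: j=0 S=65.0403 intr=37.7897 cont=35.0440 V=37.7897[EX]; j=1 S=94.0700 intr=8.7600 cont=13.9774 V=13.9774[hold]; j=2 S=136.0567 intr=0.0000 cont=2.3873 V=2.3873[hold]  S*(2)=65.0403
k=1: j=0 S=78.2198 intr=24.6102 cont=24.5453 V=24.6102[EX]; j=1 S=113.1320 intr=0.0000 cont=7.6489 V=7.6489[hold]  S*(1)=78.2198
k=0: j=0 S=94.0700 intr=8.7600 cont=15.2379 V=15.2379[hold]  S*(0)=-

price = 15.2379
boundary = - 78.2198 65.0403 78.2198 65.0403
tree:
15.2379
24.6102 7.6489
37.7897 13.9774 2.3873
48.7486 24.6102 5.1956 0.0000
57.8609 37.7897 11.3078 0.0000 0.0000
65.4379 48.7486 24.6102 0.0000 0.0000 0.0000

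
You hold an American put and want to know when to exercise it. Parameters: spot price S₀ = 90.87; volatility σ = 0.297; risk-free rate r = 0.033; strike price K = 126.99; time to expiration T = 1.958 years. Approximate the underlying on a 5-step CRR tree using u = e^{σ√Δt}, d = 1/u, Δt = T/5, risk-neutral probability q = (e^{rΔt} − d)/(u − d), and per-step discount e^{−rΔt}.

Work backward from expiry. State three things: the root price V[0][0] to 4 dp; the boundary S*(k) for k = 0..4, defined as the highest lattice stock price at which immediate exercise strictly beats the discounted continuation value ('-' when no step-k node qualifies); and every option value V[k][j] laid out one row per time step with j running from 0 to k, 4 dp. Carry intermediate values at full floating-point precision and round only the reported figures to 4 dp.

price = 38.1475
boundary = - 75.4578 62.6596 75.4578 90.8700
tree:
38.1475
51.5322 25.1462
64.3304 36.8789 13.5287
74.9579 51.5322 22.5153 4.4777
83.7829 64.3304 36.1200 8.8672 0.0000
91.1112 74.9579 51.5322 17.5599 0.0000 0.0000

Δt=0.39160  u=1.20425  d=0.83039  q=0.48846  discount=0.98716
step 5 (expiry): payoffs max(K−S,0) = 91.1112 74.9579 51.5322 17.5599 0.0000 0.0000
step 4: (k=4,j=0): S=43.2071, (K−S)⁺=83.7829, hold=82.1524 ⇒ V=83.7829 exercise | (k=4,j=1): S=62.6596, (K−S)⁺=64.3304, hold=62.6999 ⇒ V=64.3304 exercise | (k=4,j=2): S=90.8700, (K−S)⁺=36.1200, hold=34.4895 ⇒ V=36.1200 exercise | (k=4,j=3): S=131.7812, (K−S)⁺=0.0000, hold=8.8672 ⇒ V=8.8672 continue | (k=4,j=4): S=191.1113, (K−S)⁺=0.0000, hold=0.0000 ⇒ V=0.0000 continue  boundary S*=90.8700
step 3: (k=3,j=0): S=52.0321, (K−S)⁺=74.9579, hold=73.3274 ⇒ V=74.9579 exercise | (k=3,j=1): S=75.4578, (K−S)⁺=51.5322, hold=49.9017 ⇒ V=51.5322 exercise | (k=3,j=2): S=109.4301, (K−S)⁺=17.5599, hold=22.5153 ⇒ V=22.5153 continue | (k=3,j=3): S=158.6974, (K−S)⁺=0.0000, hold=4.4777 ⇒ V=4.4777 continue  boundary S*=75.4578
step 2: (k=2,j=0): S=62.6596, (K−S)⁺=64.3304, hold=62.6999 ⇒ V=64.3304 exercise | (k=2,j=1): S=90.8700, (K−S)⁺=36.1200, hold=36.8789 ⇒ V=36.8789 continue | (k=2,j=2): S=131.7812, (K−S)⁺=0.0000, hold=13.5287 ⇒ V=13.5287 continue  boundary S*=62.6596
step 1: (k=1,j=0): S=75.4578, (K−S)⁺=51.5322, hold=50.2677 ⇒ V=51.5322 exercise | (k=1,j=1): S=109.4301, (K−S)⁺=17.5599, hold=25.1462 ⇒ V=25.1462 continue  boundary S*=75.4578
step 0: (k=0,j=0): S=90.8700, (K−S)⁺=36.1200, hold=38.1475 ⇒ V=38.1475 continue  boundary S*=-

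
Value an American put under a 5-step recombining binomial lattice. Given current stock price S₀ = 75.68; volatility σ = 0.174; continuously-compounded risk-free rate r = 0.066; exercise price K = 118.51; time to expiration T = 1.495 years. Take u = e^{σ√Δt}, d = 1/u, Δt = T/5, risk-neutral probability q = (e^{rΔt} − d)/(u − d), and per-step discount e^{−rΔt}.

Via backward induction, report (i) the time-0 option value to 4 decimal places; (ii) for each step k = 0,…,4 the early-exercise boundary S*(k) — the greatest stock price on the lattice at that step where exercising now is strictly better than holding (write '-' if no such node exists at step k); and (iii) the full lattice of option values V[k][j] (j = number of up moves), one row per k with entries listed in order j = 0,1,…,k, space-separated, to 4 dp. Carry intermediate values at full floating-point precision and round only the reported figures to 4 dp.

params: Δt=0.29900 u=1.09982 d=0.90924 q=0.58081 e^(-rΔt)=0.98046
t_5 payoffs: 71.4798 61.6223 49.6986 35.2758 17.8299 0.0000
t_4: node(4,0) S=51.7247 payoff=66.7853 vs cont=64.4696 → 66.7853 [stop]  node(4,1) S=62.5662 payoff=55.9438 vs cont=53.6281 → 55.9438 [stop]  node(4,2) S=75.6800 payoff=42.8300 vs cont=40.5142 → 42.8300 [stop]  node(4,3) S=91.5425 payoff=26.9675 vs cont=24.6517 → 26.9675 [stop]  node(4,4) S=110.7298 payoff=7.7802 vs cont=7.3281 → 7.7802 [stop]  ⇒ S*(4)=110.7298
t_3: node(3,0) S=56.8877 payoff=61.6223 vs cont=59.3065 → 61.6223 [stop]  node(3,1) S=68.8114 payoff=49.6986 vs cont=47.3829 → 49.6986 [stop]  node(3,2) S=83.2342 payoff=35.2758 vs cont=32.9600 → 35.2758 [stop]  node(3,3) S=100.6801 payoff=17.8299 vs cont=15.5141 → 17.8299 [stop]  ⇒ S*(3)=100.6801
t_2: node(2,0) S=62.5662 payoff=55.9438 vs cont=53.6281 → 55.9438 [stop]  node(2,1) S=75.6800 payoff=42.8300 vs cont=40.5142 → 42.8300 [stop]  node(2,2) S=91.5425 payoff=26.9675 vs cont=24.6517 → 26.9675 [stop]  ⇒ S*(2)=91.5425
t_1: node(1,0) S=68.8114 payoff=49.6986 vs cont=47.3829 → 49.6986 [stop]  node(1,1) S=83.2342 payoff=35.2758 vs cont=32.9600 → 35.2758 [stop]  ⇒ S*(1)=83.2342
t_0: node(0,0) S=75.6800 payoff=42.8300 vs cont=40.5142 → 42.8300 [stop]  ⇒ S*(0)=75.6800

price = 42.8300
boundary = 75.6800 83.2342 91.5425 100.6801 110.7298
tree:
42.8300
49.6986 35.2758
55.9438 42.8300 26.9675
61.6223 49.6986 35.2758 17.8299
66.7853 55.9438 42.8300 26.9675 7.7802
71.4798 61.6223 49.6986 35.2758 17.8299 0.0000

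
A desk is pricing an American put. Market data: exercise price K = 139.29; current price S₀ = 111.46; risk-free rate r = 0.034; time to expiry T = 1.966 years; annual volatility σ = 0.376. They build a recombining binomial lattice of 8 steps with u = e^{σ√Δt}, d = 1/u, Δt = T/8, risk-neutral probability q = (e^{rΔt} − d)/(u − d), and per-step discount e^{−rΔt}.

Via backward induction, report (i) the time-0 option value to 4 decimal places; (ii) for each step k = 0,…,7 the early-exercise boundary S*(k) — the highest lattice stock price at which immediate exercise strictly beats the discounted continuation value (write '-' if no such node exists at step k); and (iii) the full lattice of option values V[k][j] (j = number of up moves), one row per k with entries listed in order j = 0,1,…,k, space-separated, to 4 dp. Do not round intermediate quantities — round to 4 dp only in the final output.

Δt=0.24575, u=1.20490, d=0.82995, q=0.47591, disc=e^(-rΔt)=0.99168
k=8 terminal: V=max(K-S,0) → 114.1991 102.8636 86.4068 62.5153 27.8300 0.0000 0.0000 0.0000 0.0000
k=7: j=0 S=30.2320 intr=109.0580 cont=107.8990 V=109.0580[EX]; j=1 S=43.8902 intr=95.3998 cont=94.2409 V=95.3998[EX]; j=2 S=63.7188 intr=75.5712 cont=74.4122 V=75.5712[EX]; j=3 S=92.5057 intr=46.7843 cont=45.6253 V=46.7843[EX]; j=4 S=134.2980 intr=4.9920 cont=14.4640 V=14.4640[hold]; j=5 S=194.9711 intr=0.0000 cont=0.0000 V=0.0000[hold]; j=6 S=283.0551 intr=0.0000 cont=0.0000 V=0.0000[hold]; j=7 S=410.9337 intr=0.0000 cont=0.0000 V=0.0000[hold]  S*(7)=92.5057
k=6: j=0 S=36.4264 intr=102.8636 cont=101.7046 V=102.8636[EX]; j=1 S=52.8832 intr=86.4068 cont=85.2478 V=86.4068[EX]; j=2 S=76.7747 intr=62.5153 cont=61.3563 V=62.5153[EX]; j=3 S=111.4600 intr=27.8300 cont=31.1413 V=31.1413[hold]; j=4 S=161.8154 intr=0.0000 cont=7.5173 V=7.5173[hold]; j=5 S=234.9203 intr=0.0000 cont=0.0000 V=0.0000[hold]; j=6 S=341.0526 intr=0.0000 cont=0.0000 V=0.0000[hold]  S*(6)=76.7747
k=5: j=0 S=43.8902 intr=95.3998 cont=94.2409 V=95.3998[EX]; j=1 S=63.7188 intr=75.5712 cont=74.4122 V=75.5712[EX]; j=2 S=92.5057 intr=46.7843 cont=47.1881 V=47.1881[hold]; j=3 S=134.2980 intr=4.9920 cont=19.7328 V=19.7328[hold]; j=4 S=194.9711 intr=0.0000 cont=3.9069 V=3.9069[hold]; j=5 S=283.0551 intr=0.0000 cont=0.0000 V=0.0000[hold]  S*(5)=63.7188
k=4: j=0 S=52.8832 intr=86.4068 cont=85.2478 V=86.4068[EX]; j=1 S=76.7747 intr=62.5153 cont=61.5469 V=62.5153[EX]; j=2 S=111.4600 intr=27.8300 cont=33.8378 V=33.8378[hold]; j=3 S=161.8154 intr=0.0000 cont=12.0995 V=12.0995[hold]; j=4 S=234.9203 intr=0.0000 cont=2.0305 V=2.0305[hold]  S*(4)=76.7747
k=3: j=0 S=63.7188 intr=75.5712 cont=74.4122 V=75.5712[EX]; j=1 S=92.5057 intr=46.7843 cont=48.4607 V=48.4607[hold]; j=2 S=134.2980 intr=4.9920 cont=23.2968 V=23.2968[hold]; j=3 S=194.9711 intr=0.0000 cont=7.2468 V=7.2468[hold]  S*(3)=63.7188
k=2: j=0 S=76.7747 intr=62.5153 cont=62.1475 V=62.5153[EX]; j=1 S=111.4600 intr=27.8300 cont=36.1813 V=36.1813[hold]; j=2 S=161.8154 intr=0.0000 cont=15.5281 V=15.5281[hold]  S*(2)=76.7747
k=1: j=0 S=92.5057 intr=46.7843 cont=49.5667 V=49.5667[hold]; j=1 S=134.2980 intr=4.9920 cont=26.1329 V=26.1329[hold]  S*(1)=-
k=0: j=0 S=111.4600 intr=27.8300 cont=38.0946 V=38.0946[hold]  S*(0)=-

price = 38.0946
boundary = - - 76.7747 63.7188 76.7747 63.7188 76.7747 92.5057
tree:
38.0946
49.5667 26.1329
62.5153 36.1813 15.5281
75.5712 48.4607 23.2968 7.2468
86.4068 62.5153 33.8378 12.0995 2.0305
95.3998 75.5712 47.1881 19.7328 3.9069 0.0000
102.8636 86.4068 62.5153 31.1413 7.5173 0.0000 0.0000
109.0580 95.3998 75.5712 46.7843 14.4640 0.0000 0.0000 0.0000
114.1991 102.8636 86.4068 62.5153 27.8300 0.0000 0.0000 0.0000 0.0000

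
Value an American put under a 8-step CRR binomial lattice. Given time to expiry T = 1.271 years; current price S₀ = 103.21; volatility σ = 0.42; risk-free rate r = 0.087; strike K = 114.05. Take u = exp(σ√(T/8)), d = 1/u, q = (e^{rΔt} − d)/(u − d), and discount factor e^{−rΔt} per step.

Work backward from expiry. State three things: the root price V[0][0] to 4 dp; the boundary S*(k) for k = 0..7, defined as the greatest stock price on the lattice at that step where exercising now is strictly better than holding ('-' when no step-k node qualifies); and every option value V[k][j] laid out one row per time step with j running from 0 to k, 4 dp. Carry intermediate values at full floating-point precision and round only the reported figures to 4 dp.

price = 21.1700
boundary = - - 73.8436 62.4609 73.8436 62.4609 73.8436 87.3006
tree:
21.1700
29.6293 13.2876
40.2064 19.8615 7.0738
51.5891 28.7791 11.4838 2.8541
61.2172 40.2064 18.1361 5.1412 0.6430
69.3611 51.5891 27.6463 9.1168 1.3029 0.0000
76.2497 61.2172 40.2064 15.8372 2.6401 0.0000 0.0000
82.0765 69.3611 51.5891 26.7494 5.3496 0.0000 0.0000 0.0000
87.0051 76.2497 61.2172 40.2064 10.8400 0.0000 0.0000 0.0000 0.0000

params: Δt=0.15887 u=1.18224 d=0.84585 q=0.49962 e^(-rΔt)=0.98627
t_8 payoffs: 87.0051 76.2497 61.2172 40.2064 10.8400 0.0000 0.0000 0.0000 0.0000
t_7: node(7,0) S=31.9735 payoff=82.0765 vs cont=80.5109 → 82.0765 [stop]  node(7,1) S=44.6889 payoff=69.3611 vs cont=67.7956 → 69.3611 [stop]  node(7,2) S=62.4609 payoff=51.5891 vs cont=50.0235 → 51.5891 [stop]  node(7,3) S=87.3006 payoff=26.7494 vs cont=25.1838 → 26.7494 [stop]  node(7,4) S=122.0187 payoff=0.0000 vs cont=5.3496 → 5.3496 [wait]  node(7,5) S=170.5436 payoff=0.0000 vs cont=0.0000 → 0.0000 [wait]  node(7,6) S=238.3660 payoff=0.0000 vs cont=0.0000 → 0.0000 [wait]  node(7,7) S=333.1604 payoff=0.0000 vs cont=0.0000 → 0.0000 [wait]  ⇒ S*(7)=87.3006
t_6: node(6,0) S=37.8003 payoff=76.2497 vs cont=74.6842 → 76.2497 [stop]  node(6,1) S=52.8328 payoff=61.2172 vs cont=59.6516 → 61.2172 [stop]  node(6,2) S=73.8436 payoff=40.2064 vs cont=38.6409 → 40.2064 [stop]  node(6,3) S=103.2100 payoff=10.8400 vs cont=15.8372 → 15.8372 [wait]  node(6,4) S=144.2550 payoff=0.0000 vs cont=2.6401 → 2.6401 [wait]  node(6,5) S=201.6229 payoff=0.0000 vs cont=0.0000 → 0.0000 [wait]  node(6,6) S=281.8051 payoff=0.0000 vs cont=0.0000 → 0.0000 [wait]  ⇒ S*(6)=73.8436
t_5: node(5,0) S=44.6889 payoff=69.3611 vs cont=67.7956 → 69.3611 [stop]  node(5,1) S=62.4609 payoff=51.5891 vs cont=50.0235 → 51.5891 [stop]  node(5,2) S=87.3006 payoff=26.7494 vs cont=27.6463 → 27.6463 [wait]  node(5,3) S=122.0187 payoff=0.0000 vs cont=9.1168 → 9.1168 [wait]  node(5,4) S=170.5436 payoff=0.0000 vs cont=1.3029 → 1.3029 [wait]  node(5,5) S=238.3660 payoff=0.0000 vs cont=0.0000 → 0.0000 [wait]  ⇒ S*(5)=62.4609
t_4: node(4,0) S=52.8328 payoff=61.2172 vs cont=59.6516 → 61.2172 [stop]  node(4,1) S=73.8436 payoff=40.2064 vs cont=39.0828 → 40.2064 [stop]  node(4,2) S=103.2100 payoff=10.8400 vs cont=18.1361 → 18.1361 [wait]  node(4,3) S=144.2550 payoff=0.0000 vs cont=5.1412 → 5.1412 [wait]  node(4,4) S=201.6229 payoff=0.0000 vs cont=0.6430 → 0.6430 [wait]  ⇒ S*(4)=73.8436
t_3: node(3,0) S=62.4609 payoff=51.5891 vs cont=50.0235 → 51.5891 [stop]  node(3,1) S=87.3006 payoff=26.7494 vs cont=28.7791 → 28.7791 [wait]  node(3,2) S=122.0187 payoff=0.0000 vs cont=11.4838 → 11.4838 [wait]  node(3,3) S=170.5436 payoff=0.0000 vs cont=2.8541 → 2.8541 [wait]  ⇒ S*(3)=62.4609
t_2: node(2,0) S=73.8436 payoff=40.2064 vs cont=39.6410 → 40.2064 [stop]  node(2,1) S=103.2100 payoff=10.8400 vs cont=19.8615 → 19.8615 [wait]  node(2,2) S=144.2550 payoff=0.0000 vs cont=7.0738 → 7.0738 [wait]  ⇒ S*(2)=73.8436
t_1: node(1,0) S=87.3006 payoff=26.7494 vs cont=29.6293 → 29.6293 [wait]  node(1,1) S=122.0187 payoff=0.0000 vs cont=13.2876 → 13.2876 [wait]  ⇒ S*(1)=-
t_0: node(0,0) S=103.2100 payoff=10.8400 vs cont=21.1700 → 21.1700 [wait]  ⇒ S*(0)=-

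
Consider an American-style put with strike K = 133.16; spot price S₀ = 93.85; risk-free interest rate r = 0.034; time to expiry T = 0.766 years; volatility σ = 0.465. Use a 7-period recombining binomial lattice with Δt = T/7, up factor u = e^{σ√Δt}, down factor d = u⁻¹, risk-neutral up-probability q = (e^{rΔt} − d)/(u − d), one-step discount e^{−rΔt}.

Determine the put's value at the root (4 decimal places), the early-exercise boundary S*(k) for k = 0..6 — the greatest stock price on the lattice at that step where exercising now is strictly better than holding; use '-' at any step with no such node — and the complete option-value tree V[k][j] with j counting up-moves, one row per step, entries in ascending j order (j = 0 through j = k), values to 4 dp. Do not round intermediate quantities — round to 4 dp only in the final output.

price = 42.5954
boundary = - - 68.9964 80.4693 68.9964 80.4693 93.8500
tree:
42.5954
53.1519 31.2013
64.1636 41.3352 20.1872
74.0008 52.6907 29.0435 10.5058
82.4355 64.1636 40.1246 16.9599 3.4175
89.6675 74.0008 52.6907 26.4783 6.5175 0.0000
95.8685 82.4355 64.1636 39.3100 12.4295 0.0000 0.0000
101.1853 89.6675 74.0008 52.6907 23.7043 0.0000 0.0000 0.0000

params: Δt=0.10943 u=1.16628 d=0.85742 q=0.47369 e^(-rΔt)=0.99629
t_7 payoffs: 101.1853 89.6675 74.0008 52.6907 23.7043 0.0000 0.0000 0.0000
t_6: node(6,0) S=37.2915 payoff=95.8685 vs cont=95.3740 → 95.8685 [stop]  node(6,1) S=50.7245 payoff=82.4355 vs cont=81.9409 → 82.4355 [stop]  node(6,2) S=68.9964 payoff=64.1636 vs cont=63.6691 → 64.1636 [stop]  node(6,3) S=93.8500 payoff=39.3100 vs cont=38.8155 → 39.3100 [stop]  node(6,4) S=127.6563 payoff=5.5037 vs cont=12.4295 → 12.4295 [wait]  node(6,5) S=173.6402 payoff=0.0000 vs cont=0.0000 → 0.0000 [wait]  node(6,6) S=236.1883 payoff=0.0000 vs cont=0.0000 → 0.0000 [wait]  ⇒ S*(6)=93.8500
t_5: node(5,0) S=43.4925 payoff=89.6675 vs cont=89.1730 → 89.6675 [stop]  node(5,1) S=59.1592 payoff=74.0008 vs cont=73.5063 → 74.0008 [stop]  node(5,2) S=80.4693 payoff=52.6907 vs cont=52.1962 → 52.6907 [stop]  node(5,3) S=109.4557 payoff=23.7043 vs cont=26.4783 → 26.4783 [wait]  node(5,4) S=148.8834 payoff=0.0000 vs cont=6.5175 → 6.5175 [wait]  node(5,5) S=202.5137 payoff=0.0000 vs cont=0.0000 → 0.0000 [wait]  ⇒ S*(5)=80.4693
t_4: node(4,0) S=50.7245 payoff=82.4355 vs cont=81.9409 → 82.4355 [stop]  node(4,1) S=68.9964 payoff=64.1636 vs cont=63.6691 → 64.1636 [stop]  node(4,2) S=93.8500 payoff=39.3100 vs cont=40.1246 → 40.1246 [wait]  node(4,3) S=127.6563 payoff=5.5037 vs cont=16.9599 → 16.9599 [wait]  node(4,4) S=173.6402 payoff=0.0000 vs cont=3.4175 → 3.4175 [wait]  ⇒ S*(4)=68.9964
t_3: node(3,0) S=59.1592 payoff=74.0008 vs cont=73.5063 → 74.0008 [stop]  node(3,1) S=80.4693 payoff=52.6907 vs cont=52.5806 → 52.6907 [stop]  node(3,2) S=109.4557 payoff=23.7043 vs cont=29.0435 → 29.0435 [wait]  node(3,3) S=148.8834 payoff=0.0000 vs cont=10.5058 → 10.5058 [wait]  ⇒ S*(3)=80.4693
t_2: node(2,0) S=68.9964 payoff=64.1636 vs cont=63.6691 → 64.1636 [stop]  node(2,1) S=93.8500 payoff=39.3100 vs cont=41.3352 → 41.3352 [wait]  node(2,2) S=127.6563 payoff=5.5037 vs cont=20.1872 → 20.1872 [wait]  ⇒ S*(2)=68.9964
t_1: node(1,0) S=80.4693 payoff=52.6907 vs cont=53.1519 → 53.1519 [wait]  node(1,1) S=109.4557 payoff=23.7043 vs cont=31.2013 → 31.2013 [wait]  ⇒ S*(1)=-
t_0: node(0,0) S=93.8500 payoff=39.3100 vs cont=42.5954 → 42.5954 [wait]  ⇒ S*(0)=-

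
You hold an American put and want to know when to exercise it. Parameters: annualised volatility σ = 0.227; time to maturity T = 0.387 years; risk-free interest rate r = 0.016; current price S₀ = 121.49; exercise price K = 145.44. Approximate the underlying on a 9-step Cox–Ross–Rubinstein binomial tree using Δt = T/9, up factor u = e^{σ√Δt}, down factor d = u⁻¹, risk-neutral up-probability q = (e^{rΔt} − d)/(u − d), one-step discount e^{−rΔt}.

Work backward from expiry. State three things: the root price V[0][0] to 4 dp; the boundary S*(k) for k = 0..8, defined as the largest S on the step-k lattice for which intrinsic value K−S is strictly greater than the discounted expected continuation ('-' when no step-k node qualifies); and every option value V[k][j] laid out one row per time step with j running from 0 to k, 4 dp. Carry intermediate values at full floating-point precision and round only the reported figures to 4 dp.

params: Δt=0.04300 u=1.04820 d=0.95402 q=0.49554 e^(-rΔt)=0.99931
t_9 payoffs: 65.9059 58.0545 49.4280 39.9499 29.5362 18.0945 5.5233 0.0000 0.0000 0.0000
t_8: node(8,0) S=83.3675 payoff=62.0725 vs cont=61.9725 → 62.0725 [stop]  node(8,1) S=91.5973 payoff=53.8427 vs cont=53.7427 → 53.8427 [stop]  node(8,2) S=100.6395 payoff=44.8005 vs cont=44.7004 → 44.8005 [stop]  node(8,3) S=110.5744 payoff=34.8656 vs cont=34.7656 → 34.8656 [stop]  node(8,4) S=121.4900 payoff=23.9500 vs cont=23.8500 → 23.9500 [stop]  node(8,5) S=133.4832 payoff=11.9568 vs cont=11.8568 → 11.9568 [stop]  node(8,6) S=146.6603 payoff=0.0000 vs cont=2.7844 → 2.7844 [wait]  node(8,7) S=161.1382 payoff=0.0000 vs cont=0.0000 → 0.0000 [wait]  node(8,8) S=177.0453 payoff=0.0000 vs cont=0.0000 → 0.0000 [wait]  ⇒ S*(8)=133.4832
t_7: node(7,0) S=87.3855 payoff=58.0545 vs cont=57.9544 → 58.0545 [stop]  node(7,1) S=96.0120 payoff=49.4280 vs cont=49.3280 → 49.4280 [stop]  node(7,2) S=105.4901 payoff=39.9499 vs cont=39.8499 → 39.9499 [stop]  node(7,3) S=115.9038 payoff=29.5362 vs cont=29.4362 → 29.5362 [stop]  node(7,4) S=127.3455 payoff=18.0945 vs cont=17.9945 → 18.0945 [stop]  node(7,5) S=139.9167 payoff=5.5233 vs cont=7.4064 → 7.4064 [wait]  node(7,6) S=153.7289 payoff=0.0000 vs cont=1.4036 → 1.4036 [wait]  node(7,7) S=168.9046 payoff=0.0000 vs cont=0.0000 → 0.0000 [wait]  ⇒ S*(7)=127.3455
t_6: node(6,0) S=91.5973 payoff=53.8427 vs cont=53.7427 → 53.8427 [stop]  node(6,1) S=100.6395 payoff=44.8005 vs cont=44.7004 → 44.8005 [stop]  node(6,2) S=110.5744 payoff=34.8656 vs cont=34.7656 → 34.8656 [stop]  node(6,3) S=121.4900 payoff=23.9500 vs cont=23.8500 → 23.9500 [stop]  node(6,4) S=133.4832 payoff=11.9568 vs cont=12.7893 → 12.7893 [wait]  node(6,5) S=146.6603 payoff=0.0000 vs cont=4.4287 → 4.4287 [wait]  node(6,6) S=161.1382 payoff=0.0000 vs cont=0.7076 → 0.7076 [wait]  ⇒ S*(6)=121.4900
t_5: node(5,0) S=96.0120 payoff=49.4280 vs cont=49.3280 → 49.4280 [stop]  node(5,1) S=105.4901 payoff=39.9499 vs cont=39.8499 → 39.9499 [stop]  node(5,2) S=115.9038 payoff=29.5362 vs cont=29.4362 → 29.5362 [stop]  node(5,3) S=127.3455 payoff=18.0945 vs cont=18.4067 → 18.4067 [wait]  node(5,4) S=139.9167 payoff=5.5233 vs cont=8.6403 → 8.6403 [wait]  node(5,5) S=153.7289 payoff=0.0000 vs cont=2.5830 → 2.5830 [wait]  ⇒ S*(5)=115.9038
t_4: node(4,0) S=100.6395 payoff=44.8005 vs cont=44.7004 → 44.8005 [stop]  node(4,1) S=110.5744 payoff=34.8656 vs cont=34.7656 → 34.8656 [stop]  node(4,2) S=121.4900 payoff=23.9500 vs cont=24.0046 → 24.0046 [wait]  node(4,3) S=133.4832 payoff=11.9568 vs cont=13.5577 → 13.5577 [wait]  node(4,4) S=146.6603 payoff=0.0000 vs cont=5.6348 → 5.6348 [wait]  ⇒ S*(4)=110.5744
t_3: node(3,0) S=105.4901 payoff=39.9499 vs cont=39.8499 → 39.9499 [stop]  node(3,1) S=115.9038 payoff=29.5362 vs cont=29.4632 → 29.5362 [stop]  node(3,2) S=127.3455 payoff=18.0945 vs cont=18.8148 → 18.8148 [wait]  node(3,3) S=139.9167 payoff=5.5233 vs cont=9.6250 → 9.6250 [wait]  ⇒ S*(3)=115.9038
t_2: node(2,0) S=110.5744 payoff=34.8656 vs cont=34.7656 → 34.8656 [stop]  node(2,1) S=121.4900 payoff=23.9500 vs cont=24.2066 → 24.2066 [wait]  node(2,2) S=133.4832 payoff=11.9568 vs cont=14.2510 → 14.2510 [wait]  ⇒ S*(2)=110.5744
t_1: node(1,0) S=115.9038 payoff=29.5362 vs cont=29.5633 → 29.5633 [wait]  node(1,1) S=127.3455 payoff=18.0945 vs cont=19.2600 → 19.2600 [wait]  ⇒ S*(1)=-
t_0: node(0,0) S=121.4900 payoff=23.9500 vs cont=24.4407 → 24.4407 [wait]  ⇒ S*(0)=-

price = 24.4407
boundary = - - 110.5744 115.9038 110.5744 115.9038 121.4900 127.3455 133.4832
tree:
24.4407
29.5633 19.2600
34.8656 24.2066 14.2510
39.9499 29.5362 18.8148 9.6250
44.8005 34.8656 24.0046 13.5577 5.6348
49.4280 39.9499 29.5362 18.4067 8.6403 2.5830
53.8427 44.8005 34.8656 23.9500 12.7893 4.4287 0.7076
58.0545 49.4280 39.9499 29.5362 18.0945 7.4064 1.4036 0.0000
62.0725 53.8427 44.8005 34.8656 23.9500 11.9568 2.7844 0.0000 0.0000
65.9059 58.0545 49.4280 39.9499 29.5362 18.0945 5.5233 0.0000 0.0000 0.0000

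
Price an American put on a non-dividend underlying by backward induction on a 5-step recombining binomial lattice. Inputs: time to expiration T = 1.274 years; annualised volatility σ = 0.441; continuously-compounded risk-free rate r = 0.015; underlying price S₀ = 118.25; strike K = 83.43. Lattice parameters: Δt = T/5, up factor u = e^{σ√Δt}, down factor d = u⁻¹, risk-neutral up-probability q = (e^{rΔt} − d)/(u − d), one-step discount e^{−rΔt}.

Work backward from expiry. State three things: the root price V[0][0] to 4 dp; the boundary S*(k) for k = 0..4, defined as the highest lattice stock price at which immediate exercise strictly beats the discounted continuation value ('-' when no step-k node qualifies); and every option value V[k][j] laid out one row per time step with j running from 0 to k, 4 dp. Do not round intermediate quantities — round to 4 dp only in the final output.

price = 6.6986
boundary = - - - - 48.5393
tree:
6.6986
10.6321 2.0076
16.4622 3.6850 0.0000
24.6127 6.7639 0.0000 0.0000
34.8907 12.4153 0.0000 0.0000 0.0000
44.5777 22.7884 0.0000 0.0000 0.0000 0.0000

Δt=0.25480  u=1.24933  d=0.80043  q=0.45311  discount=0.99619
step 5 (expiry): payoffs max(K−S,0) = 44.5777 22.7884 0.0000 0.0000 0.0000 0.0000
step 4: (k=4,j=0): S=48.5393, (K−S)⁺=34.8907, hold=34.5724 ⇒ V=34.8907 exercise | (k=4,j=1): S=75.7613, (K−S)⁺=7.6687, hold=12.4153 ⇒ V=12.4153 continue | (k=4,j=2): S=118.2500, (K−S)⁺=0.0000, hold=0.0000 ⇒ V=0.0000 continue | (k=4,j=3): S=184.5674, (K−S)⁺=0.0000, hold=0.0000 ⇒ V=0.0000 continue | (k=4,j=4): S=288.0770, (K−S)⁺=0.0000, hold=0.0000 ⇒ V=0.0000 continue  boundary S*=48.5393
step 3: (k=3,j=0): S=60.6416, (K−S)⁺=22.7884, hold=24.6127 ⇒ V=24.6127 continue | (k=3,j=1): S=94.6508, (K−S)⁺=0.0000, hold=6.7639 ⇒ V=6.7639 continue | (k=3,j=2): S=147.7332, (K−S)⁺=0.0000, hold=0.0000 ⇒ V=0.0000 continue | (k=3,j=3): S=230.5854, (K−S)⁺=0.0000, hold=0.0000 ⇒ V=0.0000 continue  boundary S*=-
step 2: (k=2,j=0): S=75.7613, (K−S)⁺=7.6687, hold=16.4622 ⇒ V=16.4622 continue | (k=2,j=1): S=118.2500, (K−S)⁺=0.0000, hold=3.6850 ⇒ V=3.6850 continue | (k=2,j=2): S=184.5674, (K−S)⁺=0.0000, hold=0.0000 ⇒ V=0.0000 continue  boundary S*=-
step 1: (k=1,j=0): S=94.6508, (K−S)⁺=0.0000, hold=10.6321 ⇒ V=10.6321 continue | (k=1,j=1): S=147.7332, (K−S)⁺=0.0000, hold=2.0076 ⇒ V=2.0076 continue  boundary S*=-
step 0: (k=0,j=0): S=118.2500, (K−S)⁺=0.0000, hold=6.6986 ⇒ V=6.6986 continue  boundary S*=-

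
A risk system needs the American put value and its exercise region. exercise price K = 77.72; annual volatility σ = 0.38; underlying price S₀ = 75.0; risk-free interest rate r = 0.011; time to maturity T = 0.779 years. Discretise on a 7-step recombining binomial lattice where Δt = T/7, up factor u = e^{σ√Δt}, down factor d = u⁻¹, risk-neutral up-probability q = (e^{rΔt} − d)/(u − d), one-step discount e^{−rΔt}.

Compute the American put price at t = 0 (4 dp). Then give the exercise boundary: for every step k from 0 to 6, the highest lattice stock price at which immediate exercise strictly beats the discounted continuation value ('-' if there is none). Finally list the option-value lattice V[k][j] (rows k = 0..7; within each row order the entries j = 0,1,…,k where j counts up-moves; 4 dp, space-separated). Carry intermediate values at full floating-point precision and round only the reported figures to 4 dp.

Δt=0.11129, u=1.13515, d=0.88094, q=0.47317, disc=e^(-rΔt)=0.99878
k=7 terminal: V=max(K-S,0) → 46.8395 37.9283 26.4457 11.6495 0.0000 0.0000 0.0000 0.0000
k=6: j=0 S=35.0541 intr=42.6659 cont=42.5709 V=42.6659[EX]; j=1 S=45.1696 intr=32.5504 cont=32.4554 V=32.5504[EX]; j=2 S=58.2041 intr=19.5159 cont=19.4208 V=19.5159[EX]; j=3 S=75.0000 intr=2.7200 cont=6.1298 V=6.1298[hold]; j=4 S=96.6427 intr=0.0000 cont=0.0000 V=0.0000[hold]; j=5 S=124.5308 intr=0.0000 cont=0.0000 V=0.0000[hold]; j=6 S=160.4665 intr=0.0000 cont=0.0000 V=0.0000[hold]  S*(6)=58.2041
k=5: j=0 S=39.7917 intr=37.9283 cont=37.8333 V=37.9283[EX]; j=1 S=51.2743 intr=26.4457 cont=26.3506 V=26.4457[EX]; j=2 S=66.0705 intr=11.6495 cont=13.1659 V=13.1659[hold]; j=3 S=85.1364 intr=0.0000 cont=3.2254 V=3.2254[hold]; j=4 S=109.7041 intr=0.0000 cont=0.0000 V=0.0000[hold]; j=5 S=141.3613 intr=0.0000 cont=0.0000 V=0.0000[hold]  S*(5)=51.2743
k=4: j=0 S=45.1696 intr=32.5504 cont=32.4554 V=32.5504[EX]; j=1 S=58.2041 intr=19.5159 cont=20.1374 V=20.1374[hold]; j=2 S=75.0000 intr=2.7200 cont=8.4520 V=8.4520[hold]; j=3 S=96.6427 intr=0.0000 cont=1.6972 V=1.6972[hold]; j=4 S=124.5308 intr=0.0000 cont=0.0000 V=0.0000[hold]  S*(4)=45.1696
k=3: j=0 S=51.2743 intr=26.4457 cont=26.6444 V=26.6444[hold]; j=1 S=66.0705 intr=11.6495 cont=14.5904 V=14.5904[hold]; j=2 S=85.1364 intr=0.0000 cont=5.2494 V=5.2494[hold]; j=3 S=109.7041 intr=0.0000 cont=0.8930 V=0.8930[hold]  S*(3)=-
k=2: j=0 S=58.2041 intr=19.5159 cont=20.9152 V=20.9152[hold]; j=1 S=75.0000 intr=2.7200 cont=10.1581 V=10.1581[hold]; j=2 S=96.6427 intr=0.0000 cont=3.1842 V=3.1842[hold]  S*(2)=-
k=1: j=0 S=66.0705 intr=11.6495 cont=15.8059 V=15.8059[hold]; j=1 S=85.1364 intr=0.0000 cont=6.8499 V=6.8499[hold]  S*(1)=-
k=0: j=0 S=75.0000 intr=2.7200 cont=11.5540 V=11.5540[hold]  S*(0)=-

price = 11.5540
boundary = - - - - 45.1696 51.2743 58.2041
tree:
11.5540
15.8059 6.8499
20.9152 10.1581 3.1842
26.6444 14.5904 5.2494 0.8930
32.5504 20.1374 8.4520 1.6972 0.0000
37.9283 26.4457 13.1659 3.2254 0.0000 0.0000
42.6659 32.5504 19.5159 6.1298 0.0000 0.0000 0.0000
46.8395 37.9283 26.4457 11.6495 0.0000 0.0000 0.0000 0.0000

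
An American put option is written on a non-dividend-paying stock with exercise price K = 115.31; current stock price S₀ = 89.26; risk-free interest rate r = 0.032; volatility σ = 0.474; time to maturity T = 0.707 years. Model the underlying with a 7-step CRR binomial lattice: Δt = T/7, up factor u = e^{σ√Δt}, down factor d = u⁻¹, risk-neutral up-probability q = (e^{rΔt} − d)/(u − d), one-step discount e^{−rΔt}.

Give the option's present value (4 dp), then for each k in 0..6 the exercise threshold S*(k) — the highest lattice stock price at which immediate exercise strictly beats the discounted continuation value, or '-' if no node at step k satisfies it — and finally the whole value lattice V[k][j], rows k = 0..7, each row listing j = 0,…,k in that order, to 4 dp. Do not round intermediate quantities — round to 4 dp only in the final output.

params: Δt=0.10100 u=1.16258 d=0.86016 q=0.47312 e^(-rΔt)=0.99677
t_7 payoffs: 84.2141 73.2812 58.5044 38.5323 11.5383 0.0000 0.0000 0.0000
t_6: node(6,0) S=36.1514 payoff=79.1586 vs cont=78.7865 → 79.1586 [stop]  node(6,1) S=48.8618 payoff=66.4482 vs cont=66.0762 → 66.4482 [stop]  node(6,2) S=66.0409 payoff=49.2691 vs cont=48.8970 → 49.2691 [stop]  node(6,3) S=89.2600 payoff=26.0500 vs cont=25.6779 → 26.0500 [stop]  node(6,4) S=120.6426 payoff=0.0000 vs cont=6.0597 → 6.0597 [wait]  node(6,5) S=163.0589 payoff=0.0000 vs cont=0.0000 → 0.0000 [wait]  node(6,6) S=220.3883 payoff=0.0000 vs cont=0.0000 → 0.0000 [wait]  ⇒ S*(6)=89.2600
t_5: node(5,0) S=42.0288 payoff=73.2812 vs cont=72.9091 → 73.2812 [stop]  node(5,1) S=56.8056 payoff=58.5044 vs cont=58.1323 → 58.5044 [stop]  node(5,2) S=76.7777 payoff=38.5323 vs cont=38.1602 → 38.5323 [stop]  node(5,3) S=103.7717 payoff=11.5383 vs cont=16.5388 → 16.5388 [wait]  node(5,4) S=140.2564 payoff=0.0000 vs cont=3.1825 → 3.1825 [wait]  node(5,5) S=189.5687 payoff=0.0000 vs cont=0.0000 → 0.0000 [wait]  ⇒ S*(5)=76.7777
t_4: node(4,0) S=48.8618 payoff=66.4482 vs cont=66.0762 → 66.4482 [stop]  node(4,1) S=66.0409 payoff=49.2691 vs cont=48.8970 → 49.2691 [stop]  node(4,2) S=89.2600 payoff=26.0500 vs cont=28.0361 → 28.0361 [wait]  node(4,3) S=120.6426 payoff=0.0000 vs cont=10.1867 → 10.1867 [wait]  node(4,4) S=163.0589 payoff=0.0000 vs cont=1.6714 → 1.6714 [wait]  ⇒ S*(4)=66.0409
t_3: node(3,0) S=56.8056 payoff=58.5044 vs cont=58.1323 → 58.5044 [stop]  node(3,1) S=76.7777 payoff=38.5323 vs cont=39.0969 → 39.0969 [wait]  node(3,2) S=103.7717 payoff=11.5383 vs cont=19.5280 → 19.5280 [wait]  node(3,3) S=140.2564 payoff=0.0000 vs cont=6.1381 → 6.1381 [wait]  ⇒ S*(3)=56.8056
t_2: node(2,0) S=66.0409 payoff=49.2691 vs cont=49.1632 → 49.2691 [stop]  node(2,1) S=89.2600 payoff=26.0500 vs cont=29.7423 → 29.7423 [wait]  node(2,2) S=120.6426 payoff=0.0000 vs cont=13.1505 → 13.1505 [wait]  ⇒ S*(2)=66.0409
t_1: node(1,0) S=76.7777 payoff=38.5323 vs cont=39.9015 → 39.9015 [wait]  node(1,1) S=103.7717 payoff=11.5383 vs cont=21.8218 → 21.8218 [wait]  ⇒ S*(1)=-
t_0: node(0,0) S=89.2600 payoff=26.0500 vs cont=31.2465 → 31.2465 [wait]  ⇒ S*(0)=-

price = 31.2465
boundary = - - 66.0409 56.8056 66.0409 76.7777 89.2600
tree:
31.2465
39.9015 21.8218
49.2691 29.7423 13.1505
58.5044 39.0969 19.5280 6.1381
66.4482 49.2691 28.0361 10.1867 1.6714
73.2812 58.5044 38.5323 16.5388 3.1825 0.0000
79.1586 66.4482 49.2691 26.0500 6.0597 0.0000 0.0000
84.2141 73.2812 58.5044 38.5323 11.5383 0.0000 0.0000 0.0000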